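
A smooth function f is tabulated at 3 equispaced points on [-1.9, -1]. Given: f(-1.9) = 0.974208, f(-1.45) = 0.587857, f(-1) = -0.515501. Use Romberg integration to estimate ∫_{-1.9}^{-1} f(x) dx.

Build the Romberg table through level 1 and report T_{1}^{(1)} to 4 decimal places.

T_{0}^{(0)} (trapezoid, 1 panel, h=0.9000): 0.206418
T_{1}^{(0)} (trapezoid, 2 panels, h=0.4500): 0.367745
T_{1}^{(1)} = 0.367745 + (0.367745 − 0.206418)/3 = 0.421521

0.4215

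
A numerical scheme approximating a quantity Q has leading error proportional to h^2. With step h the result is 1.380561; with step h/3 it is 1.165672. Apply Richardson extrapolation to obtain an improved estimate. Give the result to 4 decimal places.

1.1388

The leading error scales as h^2; refining by a factor of 3 reduces it by 3^2 = 9.
Extrapolated value = (9·A(h/3) − A(h)) / (9 − 1)
= (9·1.165672 − 1.380561) / 8
= 9.110487 / 8 = 1.138811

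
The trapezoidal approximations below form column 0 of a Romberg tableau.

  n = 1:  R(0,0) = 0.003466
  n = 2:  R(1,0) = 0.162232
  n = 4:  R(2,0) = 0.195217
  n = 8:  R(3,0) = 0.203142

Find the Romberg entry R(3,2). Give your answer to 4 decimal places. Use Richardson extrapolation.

0.2058

R(2,1) = 0.195217 + (0.195217 − 0.162232)/3 = 0.206212
R(3,1) = (4·0.203142 − 0.195217) / 3 = 0.205784
R(3,2) = (16·0.205784 − 0.206212) / 15 = 0.205755
(Column j=1 coincides with Simpson's rule on the same nodes.)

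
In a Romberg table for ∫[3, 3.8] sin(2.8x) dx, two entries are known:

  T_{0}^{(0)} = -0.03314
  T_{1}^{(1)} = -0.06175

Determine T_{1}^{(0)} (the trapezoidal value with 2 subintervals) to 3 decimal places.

From T_{1}^{(1)} = (4·T_{1}^{(0)} − T_{0}^{(0)})/3, solve for T_{1}^{(0)}:
4·T_{1}^{(0)} = 3·(-0.06175) + (-0.03314) = -0.21839
T_{1}^{(0)} = -0.05460

-0.055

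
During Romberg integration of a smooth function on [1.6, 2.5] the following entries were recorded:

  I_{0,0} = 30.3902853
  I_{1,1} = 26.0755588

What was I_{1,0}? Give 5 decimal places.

27.15424

From I_{1,1} = (4·I_{1,0} − I_{0,0})/3, solve for I_{1,0}:
4·I_{1,0} = 3·26.0755588 + 30.3902853 = 108.6169617
I_{1,0} = 27.1542404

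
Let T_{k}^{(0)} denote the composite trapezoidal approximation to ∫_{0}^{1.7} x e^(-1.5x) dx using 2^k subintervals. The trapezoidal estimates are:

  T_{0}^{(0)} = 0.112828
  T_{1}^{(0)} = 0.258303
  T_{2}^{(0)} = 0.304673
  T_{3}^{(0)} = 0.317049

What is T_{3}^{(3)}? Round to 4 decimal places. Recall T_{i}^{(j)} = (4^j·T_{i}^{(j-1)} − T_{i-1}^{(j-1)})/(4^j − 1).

T_{1}^{(1)} = (4·0.258303 − 0.112828) / 3 = 0.306795
T_{2}^{(1)} = (4·0.304673 − 0.258303) / 3 = 0.320130
T_{3}^{(1)} = 0.317049 + (0.317049 − 0.304673)/3 = 0.321174
T_{2}^{(2)} = 0.320130 + (0.320130 − 0.306795)/15 = 0.321019
T_{3}^{(2)} = 0.321174 + (0.321174 − 0.320130)/15 = 0.321244
T_{3}^{(3)} = (64·0.321244 − 0.321019) / 63 = 0.321248
(Column j=1 coincides with Simpson's rule on the same nodes.)

0.3212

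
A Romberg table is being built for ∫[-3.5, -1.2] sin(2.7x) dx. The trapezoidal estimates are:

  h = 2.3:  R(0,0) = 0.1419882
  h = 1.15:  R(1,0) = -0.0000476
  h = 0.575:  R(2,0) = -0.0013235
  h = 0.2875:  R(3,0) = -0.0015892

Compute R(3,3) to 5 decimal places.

Richardson extrapolation on the trapezoidal column (denominator 4−1=3):
R(1,1) = (4·(-0.0000476) − 0.1419882) / 3 = -0.0473929
R(2,1) = -0.0013235 + (-0.0013235 − (-0.0000476))/3 = -0.0017488
R(3,1) = -0.0015892 + (-0.0015892 − (-0.0013235))/3 = -0.0016778
R(2,2) = (16·(-0.0017488) − (-0.0473929)) / 15 = 0.0012941
R(3,2) = -0.0016778 + (-0.0016778 − (-0.0017488))/15 = -0.0016731
R(3,3) = (64·(-0.0016731) − 0.0012941) / 63 = -0.0017202
(Column j=1 coincides with Simpson's rule on the same nodes.)

-0.00172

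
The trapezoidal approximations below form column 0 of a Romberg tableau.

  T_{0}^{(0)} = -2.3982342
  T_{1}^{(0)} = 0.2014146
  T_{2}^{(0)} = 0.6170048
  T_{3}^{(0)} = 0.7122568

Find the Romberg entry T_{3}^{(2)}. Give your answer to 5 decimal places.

0.74324

T_{2}^{(1)} = 0.6170048 + (0.6170048 − 0.2014146)/3 = 0.7555349
T_{3}^{(1)} = 0.7122568 + (0.7122568 − 0.6170048)/3 = 0.7440075
T_{3}^{(2)} = 0.7440075 + (0.7440075 − 0.7555349)/15 = 0.7432390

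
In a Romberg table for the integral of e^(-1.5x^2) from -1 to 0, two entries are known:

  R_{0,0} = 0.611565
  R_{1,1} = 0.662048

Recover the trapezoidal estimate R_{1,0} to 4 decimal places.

0.6494

From R_{1,1} = (4·R_{1,0} − R_{0,0})/3, solve for R_{1,0}:
4·R_{1,0} = 3·0.662048 + 0.611565 = 2.597709
R_{1,0} = 0.649427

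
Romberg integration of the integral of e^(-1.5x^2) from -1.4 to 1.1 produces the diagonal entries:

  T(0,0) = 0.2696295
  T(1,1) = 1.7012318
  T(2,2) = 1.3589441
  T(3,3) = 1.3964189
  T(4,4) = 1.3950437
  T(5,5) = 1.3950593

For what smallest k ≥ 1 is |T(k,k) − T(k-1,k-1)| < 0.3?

k = 3

|T(1,1) − T(0,0)| = 1.4316023 ≥ 0.3
|T(2,2) − T(1,1)| = 0.3422877 ≥ 0.3
|T(3,3) − T(2,2)| = 0.0374748 < 0.3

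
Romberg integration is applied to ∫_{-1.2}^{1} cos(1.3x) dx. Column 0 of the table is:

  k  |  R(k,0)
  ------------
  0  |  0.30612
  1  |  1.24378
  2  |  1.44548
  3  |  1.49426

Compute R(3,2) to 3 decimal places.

R(2,1) = (4·1.44548 − 1.24378) / 3 = 1.51271
R(3,1) = 1.49426 + (1.49426 − 1.44548)/3 = 1.51052
R(3,2) = (16·1.51052 − 1.51271) / 15 = 1.51037
(Column j=1 coincides with Simpson's rule on the same nodes.)

1.510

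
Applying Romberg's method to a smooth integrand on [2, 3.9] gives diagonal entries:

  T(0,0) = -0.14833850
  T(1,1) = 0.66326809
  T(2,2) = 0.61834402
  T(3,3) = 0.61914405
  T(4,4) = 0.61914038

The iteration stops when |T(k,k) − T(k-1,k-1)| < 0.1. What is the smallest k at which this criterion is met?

|T(1,1) − T(0,0)| = 0.81160659 ≥ 0.1
|T(2,2) − T(1,1)| = 0.04492407 < 0.1

k = 2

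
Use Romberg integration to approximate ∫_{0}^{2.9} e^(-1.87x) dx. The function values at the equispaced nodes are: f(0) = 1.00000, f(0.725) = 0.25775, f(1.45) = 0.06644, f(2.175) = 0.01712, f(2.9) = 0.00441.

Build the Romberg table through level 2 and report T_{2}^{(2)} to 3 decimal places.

0.536

T_{0}^{(0)} (trapezoid, 1 panel, h=2.9000): 1.45639
T_{1}^{(0)} (trapezoid, 2 panels, h=1.4500): 0.82454
T_{2}^{(0)} (trapezoid, 4 panels, h=0.7250): 0.61155
T_{1}^{(1)} = 0.82454 + (0.82454 − 1.45639)/3 = 0.61392
T_{2}^{(1)} = 0.61155 + (0.61155 − 0.82454)/3 = 0.54055
T_{2}^{(2)} = 0.54055 + (0.54055 − 0.61392)/15 = 0.53566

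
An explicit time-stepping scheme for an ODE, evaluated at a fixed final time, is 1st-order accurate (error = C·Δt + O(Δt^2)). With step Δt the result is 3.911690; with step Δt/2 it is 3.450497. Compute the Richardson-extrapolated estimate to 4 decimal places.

The leading error scales as Δt; refining by a factor of 2 reduces it by 2^1 = 2.
Extrapolated value = (2·A(Δt/2) − A(Δt)) / (2 − 1)
= (2·3.450497 − 3.911690) / 1
= 2.989304 / 1 = 2.989304

2.9893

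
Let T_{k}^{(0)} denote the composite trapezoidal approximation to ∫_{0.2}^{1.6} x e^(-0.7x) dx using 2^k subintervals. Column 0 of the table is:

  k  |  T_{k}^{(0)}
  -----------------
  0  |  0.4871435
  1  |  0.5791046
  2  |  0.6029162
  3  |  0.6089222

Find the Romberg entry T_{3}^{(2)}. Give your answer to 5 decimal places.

0.61093

Richardson extrapolation on the trapezoidal column (denominator 4−1=3):
T_{2}^{(1)} = (4·0.6029162 − 0.5791046) / 3 = 0.6108534
T_{3}^{(1)} = (4·0.6089222 − 0.6029162) / 3 = 0.6109242
T_{3}^{(2)} = (16·0.6109242 − 0.6108534) / 15 = 0.6109289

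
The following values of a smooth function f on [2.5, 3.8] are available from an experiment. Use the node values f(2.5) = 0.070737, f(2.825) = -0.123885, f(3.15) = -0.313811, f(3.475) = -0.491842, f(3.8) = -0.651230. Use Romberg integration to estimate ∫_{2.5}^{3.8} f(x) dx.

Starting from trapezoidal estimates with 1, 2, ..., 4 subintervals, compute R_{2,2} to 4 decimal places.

R_{0,0} (trapezoid, 1 panel, h=1.3000): -0.377320
R_{1,0} (trapezoid, 2 panels, h=0.6500): -0.392637
R_{2,0} (trapezoid, 4 panels, h=0.3250): -0.396430
R_{1,1} = -0.392637 + (-0.392637 − (-0.377320))/3 = -0.397743
R_{2,1} = -0.396430 + (-0.396430 − (-0.392637))/3 = -0.397694
R_{2,2} = -0.397694 + (-0.397694 − (-0.397743))/15 = -0.397691

-0.3977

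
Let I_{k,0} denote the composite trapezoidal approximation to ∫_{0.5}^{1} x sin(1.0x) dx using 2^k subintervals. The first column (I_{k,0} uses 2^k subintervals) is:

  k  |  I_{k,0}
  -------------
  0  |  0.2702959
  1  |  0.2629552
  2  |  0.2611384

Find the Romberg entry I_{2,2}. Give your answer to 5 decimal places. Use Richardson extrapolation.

I_{1,1} = (4·0.2629552 − 0.2702959) / 3 = 0.2605083
I_{2,1} = 0.2611384 + (0.2611384 − 0.2629552)/3 = 0.2605328
I_{2,2} = 0.2605328 + (0.2605328 − 0.2605083)/15 = 0.2605344
(Column j=1 coincides with Simpson's rule on the same nodes.)

0.26053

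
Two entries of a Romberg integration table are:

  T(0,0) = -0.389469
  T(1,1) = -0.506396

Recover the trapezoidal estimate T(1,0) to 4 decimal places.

From T(1,1) = (4·T(1,0) − T(0,0))/3, solve for T(1,0):
4·T(1,0) = 3·(-0.506396) + (-0.389469) = -1.908657
T(1,0) = -0.477164

-0.4772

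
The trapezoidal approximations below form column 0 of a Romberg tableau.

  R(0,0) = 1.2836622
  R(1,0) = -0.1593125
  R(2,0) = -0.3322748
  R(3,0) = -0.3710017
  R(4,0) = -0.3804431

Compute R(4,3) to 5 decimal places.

R(2,1) = (4·(-0.3322748) − (-0.1593125)) / 3 = -0.3899289
R(3,1) = (4·(-0.3710017) − (-0.3322748)) / 3 = -0.3839107
R(4,1) = (4·(-0.3804431) − (-0.3710017)) / 3 = -0.3835902
R(3,2) = (16·(-0.3839107) − (-0.3899289)) / 15 = -0.3835095
R(4,2) = -0.3835902 + (-0.3835902 − (-0.3839107))/15 = -0.3835688
R(4,3) = -0.3835688 + (-0.3835688 − (-0.3835095))/63 = -0.3835697

-0.38357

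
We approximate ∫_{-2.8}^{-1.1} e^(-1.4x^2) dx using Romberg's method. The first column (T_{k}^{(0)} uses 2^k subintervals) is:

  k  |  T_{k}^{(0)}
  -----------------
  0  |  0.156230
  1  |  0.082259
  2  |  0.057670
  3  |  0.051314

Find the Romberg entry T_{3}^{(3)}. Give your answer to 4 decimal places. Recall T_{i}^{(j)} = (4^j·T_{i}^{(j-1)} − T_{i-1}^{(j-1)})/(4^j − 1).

Richardson extrapolation on the trapezoidal column (denominator 4−1=3):
T_{1}^{(1)} = 0.082259 + (0.082259 − 0.156230)/3 = 0.057602
T_{2}^{(1)} = (4·0.057670 − 0.082259) / 3 = 0.049474
T_{3}^{(1)} = 0.051314 + (0.051314 − 0.057670)/3 = 0.049195
T_{2}^{(2)} = (16·0.049474 − 0.057602) / 15 = 0.048932
T_{3}^{(2)} = 0.049195 + (0.049195 − 0.049474)/15 = 0.049176
T_{3}^{(3)} = 0.049176 + (0.049176 − 0.048932)/63 = 0.049180
(Column j=1 coincides with Simpson's rule on the same nodes.)

0.0492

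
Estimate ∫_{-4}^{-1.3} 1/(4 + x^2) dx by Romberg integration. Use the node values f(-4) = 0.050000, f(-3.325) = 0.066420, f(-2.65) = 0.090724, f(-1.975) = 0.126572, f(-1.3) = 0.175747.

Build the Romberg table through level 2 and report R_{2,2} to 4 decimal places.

R_{0,0} (trapezoid, 1 panel, h=2.7000): 0.304758
R_{1,0} (trapezoid, 2 panels, h=1.3500): 0.274857
R_{2,0} (trapezoid, 4 panels, h=0.6750): 0.267698
R_{1,1} = 0.274857 + (0.274857 − 0.304758)/3 = 0.264890
R_{2,1} = 0.267698 + (0.267698 − 0.274857)/3 = 0.265312
R_{2,2} = 0.265312 + (0.265312 − 0.264890)/15 = 0.265340

0.2653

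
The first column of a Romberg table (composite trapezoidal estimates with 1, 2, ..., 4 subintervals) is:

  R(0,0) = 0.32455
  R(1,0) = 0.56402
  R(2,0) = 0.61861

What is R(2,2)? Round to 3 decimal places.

0.636

Richardson extrapolation on the trapezoidal column (denominator 4−1=3):
R(1,1) = 0.56402 + (0.56402 − 0.32455)/3 = 0.64384
R(2,1) = (4·0.61861 − 0.56402) / 3 = 0.63681
R(2,2) = (16·0.63681 − 0.64384) / 15 = 0.63634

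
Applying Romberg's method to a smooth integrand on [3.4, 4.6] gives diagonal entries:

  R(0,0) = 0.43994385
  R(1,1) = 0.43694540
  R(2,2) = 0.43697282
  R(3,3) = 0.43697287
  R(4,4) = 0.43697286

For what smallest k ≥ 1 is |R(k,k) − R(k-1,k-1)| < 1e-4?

|R(1,1) − R(0,0)| = 0.00299845 ≥ 1e-4
|R(2,2) − R(1,1)| = 0.00002742 < 1e-4

k = 2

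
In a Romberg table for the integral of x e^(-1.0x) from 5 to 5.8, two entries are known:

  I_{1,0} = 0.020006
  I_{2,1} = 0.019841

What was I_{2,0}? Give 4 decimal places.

From I_{2,1} = (4·I_{2,0} − I_{1,0})/3, solve for I_{2,0}:
4·I_{2,0} = 3·0.019841 + 0.020006 = 0.079529
I_{2,0} = 0.019882

0.0199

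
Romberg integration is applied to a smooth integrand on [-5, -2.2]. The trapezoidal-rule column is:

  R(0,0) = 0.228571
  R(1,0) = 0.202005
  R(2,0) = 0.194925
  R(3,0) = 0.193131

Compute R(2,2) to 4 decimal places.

Richardson extrapolation on the trapezoidal column (denominator 4−1=3):
R(1,1) = 0.202005 + (0.202005 − 0.228571)/3 = 0.193150
R(2,1) = 0.194925 + (0.194925 − 0.202005)/3 = 0.192565
R(2,2) = (16·0.192565 − 0.193150) / 15 = 0.192526

0.1925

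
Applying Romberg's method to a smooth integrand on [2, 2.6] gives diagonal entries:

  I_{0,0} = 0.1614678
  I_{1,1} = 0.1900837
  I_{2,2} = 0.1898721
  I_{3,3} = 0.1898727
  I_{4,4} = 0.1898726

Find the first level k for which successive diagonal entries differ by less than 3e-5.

k = 3

|I_{1,1} − I_{0,0}| = 0.0286159 ≥ 3e-5
|I_{2,2} − I_{1,1}| = 0.0002116 ≥ 3e-5
|I_{3,3} − I_{2,2}| = 0.0000006 < 3e-5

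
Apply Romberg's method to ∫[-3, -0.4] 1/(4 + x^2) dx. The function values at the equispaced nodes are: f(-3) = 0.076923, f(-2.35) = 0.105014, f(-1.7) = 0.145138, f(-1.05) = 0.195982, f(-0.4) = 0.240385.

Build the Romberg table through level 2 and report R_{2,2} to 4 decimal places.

R_{0,0} (trapezoid, 1 panel, h=2.6000): 0.412500
R_{1,0} (trapezoid, 2 panels, h=1.3000): 0.394930
R_{2,0} (trapezoid, 4 panels, h=0.6500): 0.393112
R_{1,1} = 0.394930 + (0.394930 − 0.412500)/3 = 0.389073
R_{2,1} = 0.393112 + (0.393112 − 0.394930)/3 = 0.392506
R_{2,2} = 0.392506 + (0.392506 − 0.389073)/15 = 0.392735

0.3927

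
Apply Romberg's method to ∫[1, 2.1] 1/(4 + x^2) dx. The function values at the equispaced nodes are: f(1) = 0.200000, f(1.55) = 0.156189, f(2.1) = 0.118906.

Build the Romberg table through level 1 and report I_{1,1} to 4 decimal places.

I_{0,0} (trapezoid, 1 panel, h=1.1000): 0.175398
I_{1,0} (trapezoid, 2 panels, h=0.5500): 0.173603
I_{1,1} = 0.173603 + (0.173603 − 0.175398)/3 = 0.173005

0.1730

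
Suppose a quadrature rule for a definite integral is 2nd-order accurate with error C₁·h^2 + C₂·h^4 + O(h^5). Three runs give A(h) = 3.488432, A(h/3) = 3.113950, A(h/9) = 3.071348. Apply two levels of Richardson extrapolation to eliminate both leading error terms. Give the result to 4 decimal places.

First eliminate the h^2 term (factor 3^2 = 9):
  B₁ = (9·3.113950 − 3.488432)/8 = 3.067140
  B₂ = (9·3.071348 − 3.113950)/8 = 3.066023
Then eliminate the h^4 term (factor 3^4 = 81):
  (81·3.066023 − 3.067140)/80 = 3.066009

3.0660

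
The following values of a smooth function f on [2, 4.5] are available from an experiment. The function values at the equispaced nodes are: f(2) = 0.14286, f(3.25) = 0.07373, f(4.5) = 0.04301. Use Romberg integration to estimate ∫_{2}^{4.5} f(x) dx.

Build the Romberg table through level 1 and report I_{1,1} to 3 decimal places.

I_{0,0} (trapezoid, 1 panel, h=2.5000): 0.23234
I_{1,0} (trapezoid, 2 panels, h=1.2500): 0.20833
I_{1,1} = 0.20833 + (0.20833 − 0.23234)/3 = 0.20033

0.200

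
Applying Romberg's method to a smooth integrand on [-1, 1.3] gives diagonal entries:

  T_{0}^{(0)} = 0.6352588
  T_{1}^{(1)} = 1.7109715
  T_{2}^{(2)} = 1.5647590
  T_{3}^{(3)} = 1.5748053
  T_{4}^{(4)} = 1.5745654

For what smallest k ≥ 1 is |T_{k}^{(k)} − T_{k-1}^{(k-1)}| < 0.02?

k = 3

|T_{1}^{(1)} − T_{0}^{(0)}| = 1.0757127 ≥ 0.02
|T_{2}^{(2)} − T_{1}^{(1)}| = 0.1462125 ≥ 0.02
|T_{3}^{(3)} − T_{2}^{(2)}| = 0.0100463 < 0.02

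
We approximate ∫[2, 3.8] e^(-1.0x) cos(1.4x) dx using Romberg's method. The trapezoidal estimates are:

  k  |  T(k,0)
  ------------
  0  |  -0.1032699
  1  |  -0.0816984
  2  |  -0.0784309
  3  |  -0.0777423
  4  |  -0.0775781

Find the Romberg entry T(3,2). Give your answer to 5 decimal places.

Richardson extrapolation on the trapezoidal column (denominator 4−1=3):
T(2,1) = -0.0784309 + (-0.0784309 − (-0.0816984))/3 = -0.0773417
T(3,1) = (4·(-0.0777423) − (-0.0784309)) / 3 = -0.0775128
T(3,2) = (16·(-0.0775128) − (-0.0773417)) / 15 = -0.0775242

-0.07752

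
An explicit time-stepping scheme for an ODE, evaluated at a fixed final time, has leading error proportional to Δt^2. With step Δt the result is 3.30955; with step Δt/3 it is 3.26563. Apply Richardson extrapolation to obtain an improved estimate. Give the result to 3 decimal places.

3.260

The leading error scales as Δt^2; refining by a factor of 3 reduces it by 3^2 = 9.
Extrapolated value = (9·A(Δt/3) − A(Δt)) / (9 − 1)
= (9·3.26563 − 3.30955) / 8
= 26.08112 / 8 = 3.26014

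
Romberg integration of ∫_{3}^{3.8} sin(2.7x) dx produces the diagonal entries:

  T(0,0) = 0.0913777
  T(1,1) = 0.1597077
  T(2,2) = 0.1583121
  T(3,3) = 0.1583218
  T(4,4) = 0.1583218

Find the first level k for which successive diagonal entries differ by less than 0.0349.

k = 2

|T(1,1) − T(0,0)| = 0.0683300 ≥ 0.0349
|T(2,2) − T(1,1)| = 0.0013956 < 0.0349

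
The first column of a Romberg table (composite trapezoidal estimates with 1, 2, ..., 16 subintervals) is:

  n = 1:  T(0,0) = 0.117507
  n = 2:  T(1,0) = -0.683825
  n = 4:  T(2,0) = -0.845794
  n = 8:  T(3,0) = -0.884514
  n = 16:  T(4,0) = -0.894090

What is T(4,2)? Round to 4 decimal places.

Richardson extrapolation on the trapezoidal column (denominator 4−1=3):
T(3,1) = (4·(-0.884514) − (-0.845794)) / 3 = -0.897421
T(4,1) = (4·(-0.894090) − (-0.884514)) / 3 = -0.897282
T(4,2) = -0.897282 + (-0.897282 − (-0.897421))/15 = -0.897273

-0.8973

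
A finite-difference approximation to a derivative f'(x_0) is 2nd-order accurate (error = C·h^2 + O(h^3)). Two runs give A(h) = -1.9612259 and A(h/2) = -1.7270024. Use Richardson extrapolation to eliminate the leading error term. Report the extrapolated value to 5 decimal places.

The leading error scales as h^2; refining by a factor of 2 reduces it by 2^2 = 4.
Extrapolated value = (4·A(h/2) − A(h)) / (4 − 1)
= (4·(-1.7270024) − (-1.9612259)) / 3
= -4.9467837 / 3 = -1.6489279

-1.64893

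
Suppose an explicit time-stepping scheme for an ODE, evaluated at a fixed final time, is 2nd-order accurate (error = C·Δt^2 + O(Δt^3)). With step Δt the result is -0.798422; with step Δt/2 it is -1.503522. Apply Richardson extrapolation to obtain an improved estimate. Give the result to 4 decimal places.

-1.7386

The leading error scales as Δt^2; refining by a factor of 2 reduces it by 2^2 = 4.
Extrapolated value = (4·A(Δt/2) − A(Δt)) / (4 − 1)
= (4·(-1.503522) − (-0.798422)) / 3
= -5.215666 / 3 = -1.738555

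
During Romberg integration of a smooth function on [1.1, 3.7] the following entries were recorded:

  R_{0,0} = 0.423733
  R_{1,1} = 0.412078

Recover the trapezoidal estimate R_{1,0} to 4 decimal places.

0.4150

From R_{1,1} = (4·R_{1,0} − R_{0,0})/3, solve for R_{1,0}:
4·R_{1,0} = 3·0.412078 + 0.423733 = 1.659967
R_{1,0} = 0.414992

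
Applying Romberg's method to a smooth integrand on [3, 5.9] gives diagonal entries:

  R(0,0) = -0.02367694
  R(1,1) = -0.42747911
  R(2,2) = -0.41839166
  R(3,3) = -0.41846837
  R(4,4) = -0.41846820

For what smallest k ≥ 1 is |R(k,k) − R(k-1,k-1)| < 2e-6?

k = 4

|R(1,1) − R(0,0)| = 0.40380217 ≥ 2e-6
|R(2,2) − R(1,1)| = 0.00908745 ≥ 2e-6
|R(3,3) − R(2,2)| = 0.00007671 ≥ 2e-6
|R(4,4) − R(3,3)| = 0.00000017 < 2e-6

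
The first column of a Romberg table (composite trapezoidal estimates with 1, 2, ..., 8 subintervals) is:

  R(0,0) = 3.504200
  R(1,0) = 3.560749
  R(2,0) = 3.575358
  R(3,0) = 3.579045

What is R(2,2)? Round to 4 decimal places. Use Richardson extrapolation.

3.5803

R(1,1) = (4·3.560749 − 3.504200) / 3 = 3.579599
R(2,1) = 3.575358 + (3.575358 − 3.560749)/3 = 3.580228
R(2,2) = (16·3.580228 − 3.579599) / 15 = 3.580270
(Column j=1 coincides with Simpson's rule on the same nodes.)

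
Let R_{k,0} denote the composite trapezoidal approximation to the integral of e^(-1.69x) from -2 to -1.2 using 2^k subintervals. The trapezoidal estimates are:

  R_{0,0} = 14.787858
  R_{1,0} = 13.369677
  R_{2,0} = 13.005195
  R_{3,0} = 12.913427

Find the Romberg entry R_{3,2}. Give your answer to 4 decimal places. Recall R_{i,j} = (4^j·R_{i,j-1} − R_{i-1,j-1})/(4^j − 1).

Richardson extrapolation on the trapezoidal column (denominator 4−1=3):
R_{2,1} = (4·13.005195 − 13.369677) / 3 = 12.883701
R_{3,1} = (4·12.913427 − 13.005195) / 3 = 12.882838
R_{3,2} = 12.882838 + (12.882838 − 12.883701)/15 = 12.882780

12.8828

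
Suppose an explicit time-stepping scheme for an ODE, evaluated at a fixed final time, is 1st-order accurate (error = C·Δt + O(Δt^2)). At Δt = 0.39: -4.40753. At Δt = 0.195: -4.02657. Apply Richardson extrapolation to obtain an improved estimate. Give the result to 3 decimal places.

The leading error scales as Δt; refining by a factor of 2 reduces it by 2^1 = 2.
Extrapolated value = (2·A(Δt/2) − A(Δt)) / (2 − 1)
= (2·(-4.02657) − (-4.40753)) / 1
= -3.64561 / 1 = -3.64561

-3.646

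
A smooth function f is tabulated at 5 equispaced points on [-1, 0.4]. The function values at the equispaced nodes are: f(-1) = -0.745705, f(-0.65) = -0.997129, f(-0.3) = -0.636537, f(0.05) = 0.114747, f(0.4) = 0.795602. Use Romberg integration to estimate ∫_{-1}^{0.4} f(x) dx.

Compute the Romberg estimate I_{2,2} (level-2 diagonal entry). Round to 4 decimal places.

I_{0,0} (trapezoid, 1 panel, h=1.4000): 0.034928
I_{1,0} (trapezoid, 2 panels, h=0.7000): -0.428112
I_{2,0} (trapezoid, 4 panels, h=0.3500): -0.522890
I_{1,1} = -0.428112 + (-0.428112 − 0.034928)/3 = -0.582459
I_{2,1} = -0.522890 + (-0.522890 − (-0.428112))/3 = -0.554483
I_{2,2} = -0.554483 + (-0.554483 − (-0.582459))/15 = -0.552618

-0.5526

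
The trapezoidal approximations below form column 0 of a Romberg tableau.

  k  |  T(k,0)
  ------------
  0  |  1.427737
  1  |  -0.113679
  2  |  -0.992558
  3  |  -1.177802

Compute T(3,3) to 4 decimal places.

-1.2350

Richardson extrapolation on the trapezoidal column (denominator 4−1=3):
T(1,1) = (4·(-0.113679) − 1.427737) / 3 = -0.627484
T(2,1) = -0.992558 + (-0.992558 − (-0.113679))/3 = -1.285518
T(3,1) = (4·(-1.177802) − (-0.992558)) / 3 = -1.239550
T(2,2) = -1.285518 + (-1.285518 − (-0.627484))/15 = -1.329387
T(3,2) = (16·(-1.239550) − (-1.285518)) / 15 = -1.236485
T(3,3) = -1.236485 + (-1.236485 − (-1.329387))/63 = -1.235010
(Column j=1 coincides with Simpson's rule on the same nodes.)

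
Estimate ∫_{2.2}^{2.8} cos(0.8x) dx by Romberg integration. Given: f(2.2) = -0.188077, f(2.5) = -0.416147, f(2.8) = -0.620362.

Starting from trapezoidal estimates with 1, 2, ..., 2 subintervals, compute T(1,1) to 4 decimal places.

-0.2473

T(0,0) (trapezoid, 1 panel, h=0.6000): -0.242532
T(1,0) (trapezoid, 2 panels, h=0.3000): -0.246110
T(1,1) = -0.246110 + (-0.246110 − (-0.242532))/3 = -0.247303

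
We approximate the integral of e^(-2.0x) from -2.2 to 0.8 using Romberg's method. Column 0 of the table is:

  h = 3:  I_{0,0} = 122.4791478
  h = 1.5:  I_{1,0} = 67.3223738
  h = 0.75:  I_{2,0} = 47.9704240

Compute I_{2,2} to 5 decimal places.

41.02531

Richardson extrapolation on the trapezoidal column (denominator 4−1=3):
I_{1,1} = 67.3223738 + (67.3223738 − 122.4791478)/3 = 48.9367825
I_{2,1} = (4·47.9704240 − 67.3223738) / 3 = 41.5197741
I_{2,2} = (16·41.5197741 − 48.9367825) / 15 = 41.0253069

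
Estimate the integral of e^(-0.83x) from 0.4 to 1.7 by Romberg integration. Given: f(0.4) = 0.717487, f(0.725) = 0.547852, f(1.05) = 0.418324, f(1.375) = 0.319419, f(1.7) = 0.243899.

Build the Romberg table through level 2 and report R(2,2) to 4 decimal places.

R(0,0) (trapezoid, 1 panel, h=1.3000): 0.624901
R(1,0) (trapezoid, 2 panels, h=0.6500): 0.584361
R(2,0) (trapezoid, 4 panels, h=0.3250): 0.574044
R(1,1) = 0.584361 + (0.584361 − 0.624901)/3 = 0.570848
R(2,1) = 0.574044 + (0.574044 − 0.584361)/3 = 0.570605
R(2,2) = 0.570605 + (0.570605 − 0.570848)/15 = 0.570589

0.5706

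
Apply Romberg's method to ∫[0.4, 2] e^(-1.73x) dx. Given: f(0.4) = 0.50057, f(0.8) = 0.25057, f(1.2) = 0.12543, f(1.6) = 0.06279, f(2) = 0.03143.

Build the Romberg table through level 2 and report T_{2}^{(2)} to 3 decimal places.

T_{0}^{(0)} (trapezoid, 1 panel, h=1.6000): 0.42560
T_{1}^{(0)} (trapezoid, 2 panels, h=0.8000): 0.31314
T_{2}^{(0)} (trapezoid, 4 panels, h=0.4000): 0.28192
T_{1}^{(1)} = 0.31314 + (0.31314 − 0.42560)/3 = 0.27565
T_{2}^{(1)} = 0.28192 + (0.28192 − 0.31314)/3 = 0.27151
T_{2}^{(2)} = 0.27151 + (0.27151 − 0.27565)/15 = 0.27123

0.271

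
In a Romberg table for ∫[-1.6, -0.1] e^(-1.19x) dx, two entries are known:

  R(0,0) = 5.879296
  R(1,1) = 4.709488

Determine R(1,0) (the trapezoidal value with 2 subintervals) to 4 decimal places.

From R(1,1) = (4·R(1,0) − R(0,0))/3, solve for R(1,0):
4·R(1,0) = 3·4.709488 + 5.879296 = 20.007760
R(1,0) = 5.001940

5.0019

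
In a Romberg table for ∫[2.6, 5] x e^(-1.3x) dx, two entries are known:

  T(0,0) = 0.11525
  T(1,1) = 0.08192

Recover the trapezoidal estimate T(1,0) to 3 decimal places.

0.090

From T(1,1) = (4·T(1,0) − T(0,0))/3, solve for T(1,0):
4·T(1,0) = 3·0.08192 + 0.11525 = 0.36101
T(1,0) = 0.09025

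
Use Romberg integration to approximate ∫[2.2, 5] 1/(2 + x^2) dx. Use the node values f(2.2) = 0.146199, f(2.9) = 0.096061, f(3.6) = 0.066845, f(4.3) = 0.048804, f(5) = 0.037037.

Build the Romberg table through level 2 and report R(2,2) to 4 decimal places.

0.2091

R(0,0) (trapezoid, 1 panel, h=2.8000): 0.256530
R(1,0) (trapezoid, 2 panels, h=1.4000): 0.221848
R(2,0) (trapezoid, 4 panels, h=0.7000): 0.212330
R(1,1) = 0.221848 + (0.221848 − 0.256530)/3 = 0.210287
R(2,1) = 0.212330 + (0.212330 − 0.221848)/3 = 0.209157
R(2,2) = 0.209157 + (0.209157 − 0.210287)/15 = 0.209082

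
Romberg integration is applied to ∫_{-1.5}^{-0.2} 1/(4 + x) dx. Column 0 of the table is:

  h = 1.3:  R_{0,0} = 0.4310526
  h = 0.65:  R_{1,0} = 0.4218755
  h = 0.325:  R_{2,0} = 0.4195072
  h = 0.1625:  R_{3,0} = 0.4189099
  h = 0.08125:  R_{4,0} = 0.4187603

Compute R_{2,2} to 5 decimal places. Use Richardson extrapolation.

R_{1,1} = (4·0.4218755 − 0.4310526) / 3 = 0.4188165
R_{2,1} = 0.4195072 + (0.4195072 − 0.4218755)/3 = 0.4187178
R_{2,2} = (16·0.4187178 − 0.4188165) / 15 = 0.4187112

0.41871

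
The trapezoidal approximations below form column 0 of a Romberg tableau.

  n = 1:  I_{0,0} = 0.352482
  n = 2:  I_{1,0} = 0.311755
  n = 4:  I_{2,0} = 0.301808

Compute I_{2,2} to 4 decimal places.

I_{1,1} = (4·0.311755 − 0.352482) / 3 = 0.298179
I_{2,1} = 0.301808 + (0.301808 − 0.311755)/3 = 0.298492
I_{2,2} = 0.298492 + (0.298492 − 0.298179)/15 = 0.298513

0.2985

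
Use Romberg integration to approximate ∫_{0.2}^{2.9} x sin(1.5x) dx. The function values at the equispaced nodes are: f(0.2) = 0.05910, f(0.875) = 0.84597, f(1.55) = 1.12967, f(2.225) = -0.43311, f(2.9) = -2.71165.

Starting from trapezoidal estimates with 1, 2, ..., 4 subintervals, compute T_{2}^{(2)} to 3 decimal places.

T_{0}^{(0)} (trapezoid, 1 panel, h=2.7000): -3.58094
T_{1}^{(0)} (trapezoid, 2 panels, h=1.3500): -0.26542
T_{2}^{(0)} (trapezoid, 4 panels, h=0.6750): 0.14597
T_{1}^{(1)} = -0.26542 + (-0.26542 − (-3.58094))/3 = 0.83975
T_{2}^{(1)} = 0.14597 + (0.14597 − (-0.26542))/3 = 0.28310
T_{2}^{(2)} = 0.28310 + (0.28310 − 0.83975)/15 = 0.24599

0.246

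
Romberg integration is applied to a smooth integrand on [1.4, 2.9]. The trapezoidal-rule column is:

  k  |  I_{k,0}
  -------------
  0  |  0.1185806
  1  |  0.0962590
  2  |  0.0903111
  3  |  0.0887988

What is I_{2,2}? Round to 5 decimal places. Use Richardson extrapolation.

0.08830

Richardson extrapolation on the trapezoidal column (denominator 4−1=3):
I_{1,1} = 0.0962590 + (0.0962590 − 0.1185806)/3 = 0.0888185
I_{2,1} = (4·0.0903111 − 0.0962590) / 3 = 0.0883285
I_{2,2} = 0.0883285 + (0.0883285 − 0.0888185)/15 = 0.0882958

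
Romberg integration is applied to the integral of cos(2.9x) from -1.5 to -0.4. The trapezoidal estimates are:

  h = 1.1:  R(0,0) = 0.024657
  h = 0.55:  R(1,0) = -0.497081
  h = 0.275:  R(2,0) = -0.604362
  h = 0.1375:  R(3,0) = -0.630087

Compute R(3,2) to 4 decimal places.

Richardson extrapolation on the trapezoidal column (denominator 4−1=3):
R(2,1) = -0.604362 + (-0.604362 − (-0.497081))/3 = -0.640122
R(3,1) = (4·(-0.630087) − (-0.604362)) / 3 = -0.638662
R(3,2) = -0.638662 + (-0.638662 − (-0.640122))/15 = -0.638565

-0.6386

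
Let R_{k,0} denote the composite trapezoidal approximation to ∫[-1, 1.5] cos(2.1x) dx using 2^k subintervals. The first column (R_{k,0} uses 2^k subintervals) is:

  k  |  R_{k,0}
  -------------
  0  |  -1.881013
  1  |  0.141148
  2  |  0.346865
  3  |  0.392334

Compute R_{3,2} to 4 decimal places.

0.4070

R_{2,1} = (4·0.346865 − 0.141148) / 3 = 0.415437
R_{3,1} = 0.392334 + (0.392334 − 0.346865)/3 = 0.407490
R_{3,2} = (16·0.407490 − 0.415437) / 15 = 0.406960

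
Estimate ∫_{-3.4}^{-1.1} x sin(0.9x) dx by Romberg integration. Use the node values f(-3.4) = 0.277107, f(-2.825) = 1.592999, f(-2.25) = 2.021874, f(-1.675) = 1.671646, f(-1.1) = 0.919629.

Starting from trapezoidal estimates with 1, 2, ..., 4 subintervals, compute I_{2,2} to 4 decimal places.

I_{0,0} (trapezoid, 1 panel, h=2.3000): 1.376246
I_{1,0} (trapezoid, 2 panels, h=1.1500): 3.013278
I_{2,0} (trapezoid, 4 panels, h=0.5750): 3.383810
I_{1,1} = 3.013278 + (3.013278 − 1.376246)/3 = 3.558955
I_{2,1} = 3.383810 + (3.383810 − 3.013278)/3 = 3.507321
I_{2,2} = 3.507321 + (3.507321 − 3.558955)/15 = 3.503879

3.5039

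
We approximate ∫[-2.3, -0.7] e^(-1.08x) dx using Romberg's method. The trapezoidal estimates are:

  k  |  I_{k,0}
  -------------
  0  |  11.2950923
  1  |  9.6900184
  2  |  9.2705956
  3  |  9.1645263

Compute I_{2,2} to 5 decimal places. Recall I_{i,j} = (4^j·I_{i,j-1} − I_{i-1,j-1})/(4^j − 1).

Richardson extrapolation on the trapezoidal column (denominator 4−1=3):
I_{1,1} = 9.6900184 + (9.6900184 − 11.2950923)/3 = 9.1549938
I_{2,1} = 9.2705956 + (9.2705956 − 9.6900184)/3 = 9.1307880
I_{2,2} = 9.1307880 + (9.1307880 − 9.1549938)/15 = 9.1291743

9.12917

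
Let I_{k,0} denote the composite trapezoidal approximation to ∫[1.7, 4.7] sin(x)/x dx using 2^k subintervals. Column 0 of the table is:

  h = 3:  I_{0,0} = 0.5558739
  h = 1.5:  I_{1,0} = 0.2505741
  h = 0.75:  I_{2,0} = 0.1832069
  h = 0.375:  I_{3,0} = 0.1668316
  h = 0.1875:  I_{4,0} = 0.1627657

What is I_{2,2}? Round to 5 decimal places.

0.16155

Richardson extrapolation on the trapezoidal column (denominator 4−1=3):
I_{1,1} = 0.2505741 + (0.2505741 − 0.5558739)/3 = 0.1488075
I_{2,1} = (4·0.1832069 − 0.2505741) / 3 = 0.1607512
I_{2,2} = 0.1607512 + (0.1607512 − 0.1488075)/15 = 0.1615474
(Column j=1 coincides with Simpson's rule on the same nodes.)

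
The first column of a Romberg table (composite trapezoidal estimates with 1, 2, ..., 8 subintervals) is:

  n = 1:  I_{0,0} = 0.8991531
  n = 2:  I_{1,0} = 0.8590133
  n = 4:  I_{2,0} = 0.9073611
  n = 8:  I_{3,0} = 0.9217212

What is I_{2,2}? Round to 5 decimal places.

0.92867

I_{1,1} = 0.8590133 + (0.8590133 − 0.8991531)/3 = 0.8456334
I_{2,1} = 0.9073611 + (0.9073611 − 0.8590133)/3 = 0.9234770
I_{2,2} = 0.9234770 + (0.9234770 − 0.8456334)/15 = 0.9286666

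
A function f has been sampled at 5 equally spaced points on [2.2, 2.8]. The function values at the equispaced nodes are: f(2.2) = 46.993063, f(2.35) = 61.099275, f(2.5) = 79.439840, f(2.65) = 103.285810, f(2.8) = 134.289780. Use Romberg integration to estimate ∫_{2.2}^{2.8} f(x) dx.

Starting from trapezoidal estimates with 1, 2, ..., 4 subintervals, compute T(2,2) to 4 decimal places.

49.8839

T(0,0) (trapezoid, 1 panel, h=0.6000): 54.384853
T(1,0) (trapezoid, 2 panels, h=0.3000): 51.024378
T(2,0) (trapezoid, 4 panels, h=0.1500): 50.169952
T(1,1) = 51.024378 + (51.024378 − 54.384853)/3 = 49.904220
T(2,1) = 50.169952 + (50.169952 − 51.024378)/3 = 49.885143
T(2,2) = 49.885143 + (49.885143 − 49.904220)/15 = 49.883871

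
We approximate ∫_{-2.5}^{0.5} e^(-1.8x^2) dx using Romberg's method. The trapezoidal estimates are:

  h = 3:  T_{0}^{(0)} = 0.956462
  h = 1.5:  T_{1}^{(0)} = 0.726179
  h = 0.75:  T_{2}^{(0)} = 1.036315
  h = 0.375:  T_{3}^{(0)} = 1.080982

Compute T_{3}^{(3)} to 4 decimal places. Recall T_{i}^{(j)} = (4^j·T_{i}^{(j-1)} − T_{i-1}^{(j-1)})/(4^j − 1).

1.0917

Richardson extrapolation on the trapezoidal column (denominator 4−1=3):
T_{1}^{(1)} = 0.726179 + (0.726179 − 0.956462)/3 = 0.649418
T_{2}^{(1)} = 1.036315 + (1.036315 − 0.726179)/3 = 1.139694
T_{3}^{(1)} = 1.080982 + (1.080982 − 1.036315)/3 = 1.095871
T_{2}^{(2)} = 1.139694 + (1.139694 − 0.649418)/15 = 1.172379
T_{3}^{(2)} = 1.095871 + (1.095871 − 1.139694)/15 = 1.092949
T_{3}^{(3)} = (64·1.092949 − 1.172379) / 63 = 1.091688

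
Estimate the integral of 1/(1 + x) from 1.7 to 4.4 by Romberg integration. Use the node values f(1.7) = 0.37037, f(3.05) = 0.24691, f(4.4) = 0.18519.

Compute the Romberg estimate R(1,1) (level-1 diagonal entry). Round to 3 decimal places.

0.694

R(0,0) (trapezoid, 1 panel, h=2.7000): 0.75001
R(1,0) (trapezoid, 2 panels, h=1.3500): 0.70833
R(1,1) = 0.70833 + (0.70833 − 0.75001)/3 = 0.69444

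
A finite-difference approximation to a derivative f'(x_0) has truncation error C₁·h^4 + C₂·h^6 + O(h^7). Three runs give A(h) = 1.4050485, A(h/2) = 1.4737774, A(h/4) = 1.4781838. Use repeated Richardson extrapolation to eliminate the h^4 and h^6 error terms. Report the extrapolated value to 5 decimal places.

1.47848

First eliminate the h^4 term (factor 2^4 = 16):
  B₁ = (16·1.4737774 − 1.4050485)/15 = 1.4783593
  B₂ = (16·1.4781838 − 1.4737774)/15 = 1.4784776
Then eliminate the h^6 term (factor 2^6 = 64):
  (64·1.4784776 − 1.4783593)/63 = 1.4784795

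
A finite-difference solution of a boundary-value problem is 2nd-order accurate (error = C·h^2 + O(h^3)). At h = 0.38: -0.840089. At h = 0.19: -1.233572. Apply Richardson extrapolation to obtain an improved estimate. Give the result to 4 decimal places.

-1.3647

The leading error scales as h^2; refining by a factor of 2 reduces it by 2^2 = 4.
Extrapolated value = (4·A(h/2) − A(h)) / (4 − 1)
= (4·(-1.233572) − (-0.840089)) / 3
= -4.094199 / 3 = -1.364733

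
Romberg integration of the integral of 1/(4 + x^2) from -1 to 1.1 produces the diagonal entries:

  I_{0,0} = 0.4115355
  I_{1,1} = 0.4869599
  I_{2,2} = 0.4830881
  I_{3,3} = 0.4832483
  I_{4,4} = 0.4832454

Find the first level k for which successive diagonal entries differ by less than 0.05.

|I_{1,1} − I_{0,0}| = 0.0754244 ≥ 0.05
|I_{2,2} − I_{1,1}| = 0.0038718 < 0.05

k = 2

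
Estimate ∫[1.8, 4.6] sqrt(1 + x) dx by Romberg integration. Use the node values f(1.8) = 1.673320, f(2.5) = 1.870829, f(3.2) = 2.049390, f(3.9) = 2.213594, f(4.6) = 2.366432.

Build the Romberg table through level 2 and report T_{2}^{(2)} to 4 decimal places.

5.7111

T_{0}^{(0)} (trapezoid, 1 panel, h=2.8000): 5.655653
T_{1}^{(0)} (trapezoid, 2 panels, h=1.4000): 5.696972
T_{2}^{(0)} (trapezoid, 4 panels, h=0.7000): 5.707582
T_{1}^{(1)} = 5.696972 + (5.696972 − 5.655653)/3 = 5.710745
T_{2}^{(1)} = 5.707582 + (5.707582 − 5.696972)/3 = 5.711119
T_{2}^{(2)} = 5.711119 + (5.711119 − 5.710745)/15 = 5.711144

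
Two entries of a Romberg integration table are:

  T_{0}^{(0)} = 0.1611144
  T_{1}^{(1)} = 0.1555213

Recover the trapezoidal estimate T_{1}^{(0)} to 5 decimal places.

0.15692

From T_{1}^{(1)} = (4·T_{1}^{(0)} − T_{0}^{(0)})/3, solve for T_{1}^{(0)}:
4·T_{1}^{(0)} = 3·0.1555213 + 0.1611144 = 0.6276783
T_{1}^{(0)} = 0.1569196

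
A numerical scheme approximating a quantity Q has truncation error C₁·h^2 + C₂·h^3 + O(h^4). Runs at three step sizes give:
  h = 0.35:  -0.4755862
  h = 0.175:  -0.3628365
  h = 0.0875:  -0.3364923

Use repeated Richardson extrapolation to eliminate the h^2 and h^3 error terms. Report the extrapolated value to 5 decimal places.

-0.32806

First eliminate the h^2 term (factor 2^2 = 4):
  B₁ = (4·(-0.3628365) − (-0.4755862))/3 = -0.3252533
  B₂ = (4·(-0.3364923) − (-0.3628365))/3 = -0.3277109
Then eliminate the h^3 term (factor 2^3 = 8):
  (8·(-0.3277109) − (-0.3252533))/7 = -0.3280620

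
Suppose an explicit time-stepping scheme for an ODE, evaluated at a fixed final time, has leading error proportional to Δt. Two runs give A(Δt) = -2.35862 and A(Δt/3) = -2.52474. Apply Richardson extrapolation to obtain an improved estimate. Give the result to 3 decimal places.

The leading error scales as Δt; refining by a factor of 3 reduces it by 3^1 = 3.
Extrapolated value = (3·A(Δt/3) − A(Δt)) / (3 − 1)
= (3·(-2.52474) − (-2.35862)) / 2
= -5.21560 / 2 = -2.60780

-2.608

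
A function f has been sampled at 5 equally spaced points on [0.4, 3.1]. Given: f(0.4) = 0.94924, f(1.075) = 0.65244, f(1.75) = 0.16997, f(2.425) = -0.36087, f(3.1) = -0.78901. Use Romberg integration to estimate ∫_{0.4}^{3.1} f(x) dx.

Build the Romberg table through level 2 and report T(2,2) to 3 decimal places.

0.375

T(0,0) (trapezoid, 1 panel, h=2.7000): 0.21631
T(1,0) (trapezoid, 2 panels, h=1.3500): 0.33761
T(2,0) (trapezoid, 4 panels, h=0.6750): 0.36562
T(1,1) = 0.33761 + (0.33761 − 0.21631)/3 = 0.37804
T(2,1) = 0.36562 + (0.36562 − 0.33761)/3 = 0.37496
T(2,2) = 0.37496 + (0.37496 − 0.37804)/15 = 0.37475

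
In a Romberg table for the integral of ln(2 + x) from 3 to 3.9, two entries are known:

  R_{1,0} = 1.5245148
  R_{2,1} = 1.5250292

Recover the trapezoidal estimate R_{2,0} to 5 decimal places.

1.52490

From R_{2,1} = (4·R_{2,0} − R_{1,0})/3, solve for R_{2,0}:
4·R_{2,0} = 3·1.5250292 + 1.5245148 = 6.0996024
R_{2,0} = 1.5249006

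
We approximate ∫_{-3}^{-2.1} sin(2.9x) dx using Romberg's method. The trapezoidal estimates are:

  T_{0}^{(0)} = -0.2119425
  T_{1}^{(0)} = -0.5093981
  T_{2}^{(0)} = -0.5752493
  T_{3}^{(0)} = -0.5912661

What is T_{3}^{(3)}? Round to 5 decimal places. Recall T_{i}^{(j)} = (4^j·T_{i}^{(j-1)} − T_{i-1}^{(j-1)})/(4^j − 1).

Richardson extrapolation on the trapezoidal column (denominator 4−1=3):
T_{1}^{(1)} = -0.5093981 + (-0.5093981 − (-0.2119425))/3 = -0.6085500
T_{2}^{(1)} = -0.5752493 + (-0.5752493 − (-0.5093981))/3 = -0.5971997
T_{3}^{(1)} = -0.5912661 + (-0.5912661 − (-0.5752493))/3 = -0.5966050
T_{2}^{(2)} = (16·(-0.5971997) − (-0.6085500)) / 15 = -0.5964430
T_{3}^{(2)} = -0.5966050 + (-0.5966050 − (-0.5971997))/15 = -0.5965654
T_{3}^{(3)} = -0.5965654 + (-0.5965654 − (-0.5964430))/63 = -0.5965673

-0.59657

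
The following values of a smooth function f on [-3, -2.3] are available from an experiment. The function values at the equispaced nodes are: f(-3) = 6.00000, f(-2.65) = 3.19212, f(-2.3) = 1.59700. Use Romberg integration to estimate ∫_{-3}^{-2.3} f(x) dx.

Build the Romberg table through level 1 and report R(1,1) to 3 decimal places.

2.376

R(0,0) (trapezoid, 1 panel, h=0.7000): 2.65895
R(1,0) (trapezoid, 2 panels, h=0.3500): 2.44672
R(1,1) = 2.44672 + (2.44672 − 2.65895)/3 = 2.37598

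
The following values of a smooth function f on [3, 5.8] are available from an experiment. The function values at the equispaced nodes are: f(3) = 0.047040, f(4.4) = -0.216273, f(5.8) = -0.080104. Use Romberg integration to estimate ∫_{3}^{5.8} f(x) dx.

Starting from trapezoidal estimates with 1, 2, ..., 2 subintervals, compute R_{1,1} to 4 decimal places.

-0.4191

R_{0,0} (trapezoid, 1 panel, h=2.8000): -0.046290
R_{1,0} (trapezoid, 2 panels, h=1.4000): -0.325927
R_{1,1} = -0.325927 + (-0.325927 − (-0.046290))/3 = -0.419139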